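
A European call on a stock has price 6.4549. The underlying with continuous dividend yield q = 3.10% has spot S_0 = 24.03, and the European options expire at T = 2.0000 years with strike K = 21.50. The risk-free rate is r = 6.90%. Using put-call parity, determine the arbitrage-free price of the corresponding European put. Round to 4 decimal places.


Answer: Put price = 2.5981

Derivation:
Put-call parity: C - P = S_0 * exp(-qT) - K * exp(-rT).
S_0 * exp(-qT) = 24.0300 * 0.93988289 = 22.58538577
K * exp(-rT) = 21.5000 * 0.87109869 = 18.72862187
P = C - S*exp(-qT) + K*exp(-rT)
P = 6.4549 - 22.58538577 + 18.72862187 = 2.5981


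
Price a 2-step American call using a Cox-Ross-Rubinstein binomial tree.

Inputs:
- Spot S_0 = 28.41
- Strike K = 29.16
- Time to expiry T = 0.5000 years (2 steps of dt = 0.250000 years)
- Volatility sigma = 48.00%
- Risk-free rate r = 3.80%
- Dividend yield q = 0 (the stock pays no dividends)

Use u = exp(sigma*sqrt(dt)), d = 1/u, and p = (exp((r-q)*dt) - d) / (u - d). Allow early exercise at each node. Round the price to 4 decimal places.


dt = T/N = 0.250000
u = exp(sigma*sqrt(dt)) = 1.271249; d = 1/u = 0.786628
p = (exp((r-q)*dt) - d) / (u - d) = 0.459983
Discount per step: exp(-r*dt) = 0.990545
Stock lattice S(k, i) with i counting down-moves:
  k=0: S(0,0) = 28.4100
  k=1: S(1,0) = 36.1162; S(1,1) = 22.3481
  k=2: S(2,0) = 45.9127; S(2,1) = 28.4100; S(2,2) = 17.5796
Terminal payoffs V(N, i) = max(S_T - K, 0):
  V(2,0) = 16.752674; V(2,1) = 0.000000; V(2,2) = 0.000000
Backward induction: V(k, i) = exp(-r*dt) * [p * V(k+1, i) + (1-p) * V(k+1, i+1)]; then take max(V_cont, immediate exercise) for American.
  V(1,0) = exp(-r*dt) * [p*16.752674 + (1-p)*0.000000] = 7.633080; exercise = 6.956188; V(1,0) = max -> 7.633080
  V(1,1) = exp(-r*dt) * [p*0.000000 + (1-p)*0.000000] = 0.000000; exercise = 0.000000; V(1,1) = max -> 0.000000
  V(0,0) = exp(-r*dt) * [p*7.633080 + (1-p)*0.000000] = 3.477887; exercise = 0.000000; V(0,0) = max -> 3.477887

Answer: Price = V(0,0) = 3.4779


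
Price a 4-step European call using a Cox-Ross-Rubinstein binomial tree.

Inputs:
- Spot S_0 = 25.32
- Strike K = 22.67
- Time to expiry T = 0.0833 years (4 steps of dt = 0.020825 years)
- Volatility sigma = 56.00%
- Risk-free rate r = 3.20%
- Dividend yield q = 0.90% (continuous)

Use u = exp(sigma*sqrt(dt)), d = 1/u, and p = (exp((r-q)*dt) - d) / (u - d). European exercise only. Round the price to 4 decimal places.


dt = T/N = 0.020825
u = exp(sigma*sqrt(dt)) = 1.084168; d = 1/u = 0.922366
p = (exp((r-q)*dt) - d) / (u - d) = 0.482769
Discount per step: exp(-r*dt) = 0.999334
Stock lattice S(k, i) with i counting down-moves:
  k=0: S(0,0) = 25.3200
  k=1: S(1,0) = 27.4511; S(1,1) = 23.3543
  k=2: S(2,0) = 29.7616; S(2,1) = 25.3200; S(2,2) = 21.5412
  k=3: S(3,0) = 32.2666; S(3,1) = 27.4511; S(3,2) = 23.3543; S(3,3) = 19.8689
  k=4: S(4,0) = 34.9824; S(4,1) = 29.7616; S(4,2) = 25.3200; S(4,3) = 21.5412; S(4,4) = 18.3264
Terminal payoffs V(N, i) = max(S_T - K, 0):
  V(4,0) = 12.312435; V(4,1) = 7.091641; V(4,2) = 2.650000; V(4,3) = 0.000000; V(4,4) = 0.000000
Backward induction: V(k, i) = exp(-r*dt) * [p * V(k+1, i) + (1-p) * V(k+1, i+1)].
  V(3,0) = exp(-r*dt) * [p*12.312435 + (1-p)*7.091641] = 9.605674
  V(3,1) = exp(-r*dt) * [p*7.091641 + (1-p)*2.650000] = 4.791091
  V(3,2) = exp(-r*dt) * [p*2.650000 + (1-p)*0.000000] = 1.278485
  V(3,3) = exp(-r*dt) * [p*0.000000 + (1-p)*0.000000] = 0.000000
  V(2,0) = exp(-r*dt) * [p*9.605674 + (1-p)*4.791091] = 7.110681
  V(2,1) = exp(-r*dt) * [p*4.791091 + (1-p)*1.278485] = 2.972280
  V(2,2) = exp(-r*dt) * [p*1.278485 + (1-p)*0.000000] = 0.616801
  V(1,0) = exp(-r*dt) * [p*7.110681 + (1-p)*2.972280] = 4.966860
  V(1,1) = exp(-r*dt) * [p*2.972280 + (1-p)*0.616801] = 1.752784
  V(0,0) = exp(-r*dt) * [p*4.966860 + (1-p)*1.752784] = 3.302238

Answer: Price = V(0,0) = 3.3022


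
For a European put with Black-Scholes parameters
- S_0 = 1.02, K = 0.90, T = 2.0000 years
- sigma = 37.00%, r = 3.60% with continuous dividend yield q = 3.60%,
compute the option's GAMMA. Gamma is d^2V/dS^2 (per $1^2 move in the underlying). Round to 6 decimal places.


Answer: Gamma = 0.613560

Derivation:
d1 = 0.5008287175; d2 = -0.0224303006
phi(d1) = 0.3519193548; exp(-qT) = 0.9305308958; exp(-rT) = 0.9305308958
Gamma = exp(-qT) * phi(d1) / (S * sigma * sqrt(T)) = 0.9305308958 * 0.3519193548 / (1.0200 * 0.3700 * 1.4142135624) = 0.613560


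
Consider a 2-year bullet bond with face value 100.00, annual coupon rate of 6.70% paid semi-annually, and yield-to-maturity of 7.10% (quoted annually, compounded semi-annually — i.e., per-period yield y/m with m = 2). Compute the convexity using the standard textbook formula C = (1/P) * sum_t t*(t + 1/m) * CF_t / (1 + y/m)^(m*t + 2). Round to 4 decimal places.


Coupon per period c = face * coupon_rate / m = 3.350000
Periods per year m = 2; per-period yield y/m = 0.035500
Number of cashflows N = 4
Cashflows (t years, CF_t, discount factor 1/(1+y/m)^(m*t), PV):
  t = 0.5000: CF_t = 3.350000, DF = 0.965717, PV = 3.235152
  t = 1.0000: CF_t = 3.350000, DF = 0.932609, PV = 3.124242
  t = 1.5000: CF_t = 3.350000, DF = 0.900637, PV = 3.017133
  t = 2.0000: CF_t = 103.350000, DF = 0.869760, PV = 89.889728
Price P = sum_t PV_t = 99.266255
Convexity numerator sum_t t*(t + 1/m) * CF_t / (1+y/m)^(m*t + 2):
  t = 0.5000: term = 1.508567
  t = 1.0000: term = 4.370546
  t = 1.5000: term = 8.441421
  t = 2.0000: term = 419.160033
Convexity = (1/P) * sum = 433.480566 / 99.266255 = 4.366847

Answer: Convexity = 4.3668


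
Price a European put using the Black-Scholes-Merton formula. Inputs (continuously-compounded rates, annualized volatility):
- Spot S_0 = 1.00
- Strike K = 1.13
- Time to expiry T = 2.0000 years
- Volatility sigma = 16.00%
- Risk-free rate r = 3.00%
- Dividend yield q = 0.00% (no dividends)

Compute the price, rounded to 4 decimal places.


Answer: Price = 0.1285

Derivation:
d1 = (ln(S/K) + (r - q + 0.5*sigma^2) * T) / (sigma * sqrt(T)) = -0.16182860
d2 = d1 - sigma * sqrt(T) = -0.38810277
exp(-rT) = 0.94176453; exp(-qT) = 1.00000000
P = K * exp(-rT) * N(-d2) - S_0 * exp(-qT) * N(-d1)
N(-d1) = 0.56427959; N(-d2) = 0.65103001
P = 1.1300 * 0.94176453 * 0.65103001 - 1.0000 * 1.00000000 * 0.56427959 = 0.1285


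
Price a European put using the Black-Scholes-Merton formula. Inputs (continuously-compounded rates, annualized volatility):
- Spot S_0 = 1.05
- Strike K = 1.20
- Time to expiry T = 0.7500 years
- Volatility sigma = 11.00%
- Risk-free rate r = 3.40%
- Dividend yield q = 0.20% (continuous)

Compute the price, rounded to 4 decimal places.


d1 = (ln(S/K) + (r - q + 0.5*sigma^2) * T) / (sigma * sqrt(T)) = -1.10215004
d2 = d1 - sigma * sqrt(T) = -1.19741283
exp(-rT) = 0.97482238; exp(-qT) = 0.99850112
P = K * exp(-rT) * N(-d2) - S_0 * exp(-qT) * N(-d1)
N(-d1) = 0.86480178; N(-d2) = 0.88442716
P = 1.2000 * 0.97482238 * 0.88442716 - 1.0500 * 0.99850112 * 0.86480178 = 0.1279

Answer: Price = 0.1279


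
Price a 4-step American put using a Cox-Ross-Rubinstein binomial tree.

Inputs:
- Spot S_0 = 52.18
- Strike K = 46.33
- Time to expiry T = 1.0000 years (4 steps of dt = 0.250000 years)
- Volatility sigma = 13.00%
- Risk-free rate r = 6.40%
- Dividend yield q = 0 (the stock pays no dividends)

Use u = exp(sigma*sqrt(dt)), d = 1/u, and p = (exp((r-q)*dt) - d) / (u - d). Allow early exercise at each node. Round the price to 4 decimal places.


Answer: Price = V(0,0) = 0.2480

Derivation:
dt = T/N = 0.250000
u = exp(sigma*sqrt(dt)) = 1.067159; d = 1/u = 0.937067
p = (exp((r-q)*dt) - d) / (u - d) = 0.607735
Discount per step: exp(-r*dt) = 0.984127
Stock lattice S(k, i) with i counting down-moves:
  k=0: S(0,0) = 52.1800
  k=1: S(1,0) = 55.6844; S(1,1) = 48.8962
  k=2: S(2,0) = 59.4241; S(2,1) = 52.1800; S(2,2) = 45.8190
  k=3: S(3,0) = 63.4149; S(3,1) = 55.6844; S(3,2) = 48.8962; S(3,3) = 42.9355
  k=4: S(4,0) = 67.6738; S(4,1) = 59.4241; S(4,2) = 52.1800; S(4,3) = 45.8190; S(4,4) = 40.2335
Terminal payoffs V(N, i) = max(K - S_T, 0):
  V(4,0) = 0.000000; V(4,1) = 0.000000; V(4,2) = 0.000000; V(4,3) = 0.510980; V(4,4) = 6.096528
Backward induction: V(k, i) = exp(-r*dt) * [p * V(k+1, i) + (1-p) * V(k+1, i+1)]; then take max(V_cont, immediate exercise) for American.
  V(3,0) = exp(-r*dt) * [p*0.000000 + (1-p)*0.000000] = 0.000000; exercise = 0.000000; V(3,0) = max -> 0.000000
  V(3,1) = exp(-r*dt) * [p*0.000000 + (1-p)*0.000000] = 0.000000; exercise = 0.000000; V(3,1) = max -> 0.000000
  V(3,2) = exp(-r*dt) * [p*0.000000 + (1-p)*0.510980] = 0.197258; exercise = 0.000000; V(3,2) = max -> 0.197258
  V(3,3) = exp(-r*dt) * [p*0.510980 + (1-p)*6.096528] = 2.659106; exercise = 3.394488; V(3,3) = max -> 3.394488
  V(2,0) = exp(-r*dt) * [p*0.000000 + (1-p)*0.000000] = 0.000000; exercise = 0.000000; V(2,0) = max -> 0.000000
  V(2,1) = exp(-r*dt) * [p*0.000000 + (1-p)*0.197258] = 0.076149; exercise = 0.000000; V(2,1) = max -> 0.076149
  V(2,2) = exp(-r*dt) * [p*0.197258 + (1-p)*3.394488] = 1.428381; exercise = 0.510980; V(2,2) = max -> 1.428381
  V(1,0) = exp(-r*dt) * [p*0.000000 + (1-p)*0.076149] = 0.029397; exercise = 0.000000; V(1,0) = max -> 0.029397
  V(1,1) = exp(-r*dt) * [p*0.076149 + (1-p)*1.428381] = 0.596954; exercise = 0.000000; V(1,1) = max -> 0.596954
  V(0,0) = exp(-r*dt) * [p*0.029397 + (1-p)*0.596954] = 0.248029; exercise = 0.000000; V(0,0) = max -> 0.248029


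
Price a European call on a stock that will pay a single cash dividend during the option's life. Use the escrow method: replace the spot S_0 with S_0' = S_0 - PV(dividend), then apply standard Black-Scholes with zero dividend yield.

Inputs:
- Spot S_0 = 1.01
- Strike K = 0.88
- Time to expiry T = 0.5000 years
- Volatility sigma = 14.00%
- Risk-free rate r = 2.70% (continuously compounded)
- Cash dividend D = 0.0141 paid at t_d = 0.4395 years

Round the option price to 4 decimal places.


PV(D) = D * exp(-r * t_d) = 0.0141 * 0.98820363 = 0.01393367
S_0' = S_0 - PV(D) = 1.0100 - 0.01393367 = 0.99606633
d1 = (ln(S_0'/K) + (r + sigma^2/2)*T) / (sigma*sqrt(T)) = 1.43736568
d2 = d1 - sigma*sqrt(T) = 1.33837073
exp(-rT) = 0.98659072
N(d1) = 0.92469294; N(d2) = 0.90961219
C = S_0' * N(d1) - K * exp(-rT) * N(d2) = 0.99606633 * 0.92469294 - 0.8800 * 0.98659072 * 0.90961219 = 0.1313

Answer: Price = 0.1313


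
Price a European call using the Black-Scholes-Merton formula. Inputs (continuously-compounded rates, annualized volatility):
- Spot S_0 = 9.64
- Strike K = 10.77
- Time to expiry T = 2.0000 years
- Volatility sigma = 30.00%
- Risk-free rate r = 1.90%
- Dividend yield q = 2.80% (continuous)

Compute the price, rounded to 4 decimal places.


Answer: Price = 1.0835

Derivation:
d1 = (ln(S/K) + (r - q + 0.5*sigma^2) * T) / (sigma * sqrt(T)) = -0.09155473
d2 = d1 - sigma * sqrt(T) = -0.51581880
exp(-rT) = 0.96271294; exp(-qT) = 0.94553914
C = S_0 * exp(-qT) * N(d1) - K * exp(-rT) * N(d2)
N(d1) = 0.46352591; N(d2) = 0.30299049
C = 9.6400 * 0.94553914 * 0.46352591 - 10.7700 * 0.96271294 * 0.30299049 = 1.0835


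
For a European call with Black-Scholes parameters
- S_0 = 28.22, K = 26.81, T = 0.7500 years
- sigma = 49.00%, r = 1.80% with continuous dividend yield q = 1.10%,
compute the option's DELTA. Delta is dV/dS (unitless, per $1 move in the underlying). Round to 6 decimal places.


Answer: Delta = 0.629861

Derivation:
d1 = 0.3453343911; d2 = -0.0790180568
phi(d1) = 0.3758495104; exp(-qT) = 0.9917839379; exp(-rT) = 0.9865907163
N(d1) = 0.6350785026
Delta = exp(-qT) * N(d1) = 0.9917839379 * 0.6350785026 = 0.629861


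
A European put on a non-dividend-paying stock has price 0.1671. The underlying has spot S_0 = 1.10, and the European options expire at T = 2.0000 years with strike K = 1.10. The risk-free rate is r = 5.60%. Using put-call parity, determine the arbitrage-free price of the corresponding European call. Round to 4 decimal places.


Put-call parity: C - P = S_0 * exp(-qT) - K * exp(-rT).
S_0 * exp(-qT) = 1.1000 * 1.00000000 = 1.10000000
K * exp(-rT) = 1.1000 * 0.89404426 = 0.98344868
C = P + S*exp(-qT) - K*exp(-rT)
C = 0.1671 + 1.10000000 - 0.98344868 = 0.2837

Answer: Call price = 0.2837


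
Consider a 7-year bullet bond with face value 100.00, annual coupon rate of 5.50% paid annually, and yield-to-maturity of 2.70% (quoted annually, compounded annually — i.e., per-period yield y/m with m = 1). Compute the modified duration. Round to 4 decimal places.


Coupon per period c = face * coupon_rate / m = 5.500000
Periods per year m = 1; per-period yield y/m = 0.027000
Number of cashflows N = 7
Cashflows (t years, CF_t, discount factor 1/(1+y/m)^(m*t), PV):
  t = 1.0000: CF_t = 5.500000, DF = 0.973710, PV = 5.355404
  t = 2.0000: CF_t = 5.500000, DF = 0.948111, PV = 5.214610
  t = 3.0000: CF_t = 5.500000, DF = 0.923185, PV = 5.077517
  t = 4.0000: CF_t = 5.500000, DF = 0.898914, PV = 4.944028
  t = 5.0000: CF_t = 5.500000, DF = 0.875282, PV = 4.814049
  t = 6.0000: CF_t = 5.500000, DF = 0.852270, PV = 4.687486
  t = 7.0000: CF_t = 105.500000, DF = 0.829864, PV = 87.550646
Price P = sum_t PV_t = 117.643739
First compute Macaulay numerator sum_t t * PV_t:
  t * PV_t at t = 1.0000: 5.355404
  t * PV_t at t = 2.0000: 10.429219
  t * PV_t at t = 3.0000: 15.232550
  t * PV_t at t = 4.0000: 19.776112
  t * PV_t at t = 5.0000: 24.070243
  t * PV_t at t = 6.0000: 28.124919
  t * PV_t at t = 7.0000: 612.854521
Macaulay duration D = 715.842968 / 117.643739 = 6.084837
Modified duration = D / (1 + y/m) = 6.084837 / (1 + 0.027000) = 5.924866

Answer: Modified duration = 5.9249


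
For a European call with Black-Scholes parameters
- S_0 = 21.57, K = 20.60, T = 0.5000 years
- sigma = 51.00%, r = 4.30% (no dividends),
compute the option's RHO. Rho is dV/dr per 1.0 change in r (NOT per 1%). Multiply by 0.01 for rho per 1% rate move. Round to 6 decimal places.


d1 = 0.3675218957; d2 = 0.0068974373
phi(d1) = 0.3728889201; exp(-qT) = 1.0000000000; exp(-rT) = 0.9787294775
N(d2) = 0.5027516576
Rho = K*T*exp(-rT)*N(d2) = 20.6000 * 0.5000 * 0.9787294775 * 0.5027516576 = 5.068196

Answer: Rho = 5.068196


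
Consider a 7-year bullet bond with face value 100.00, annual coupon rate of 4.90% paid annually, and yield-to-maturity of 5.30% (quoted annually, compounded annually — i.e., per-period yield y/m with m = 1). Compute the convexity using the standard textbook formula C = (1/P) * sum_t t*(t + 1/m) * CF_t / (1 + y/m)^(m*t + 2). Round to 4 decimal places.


Coupon per period c = face * coupon_rate / m = 4.900000
Periods per year m = 1; per-period yield y/m = 0.053000
Number of cashflows N = 7
Cashflows (t years, CF_t, discount factor 1/(1+y/m)^(m*t), PV):
  t = 1.0000: CF_t = 4.900000, DF = 0.949668, PV = 4.653371
  t = 2.0000: CF_t = 4.900000, DF = 0.901869, PV = 4.419156
  t = 3.0000: CF_t = 4.900000, DF = 0.856475, PV = 4.196729
  t = 4.0000: CF_t = 4.900000, DF = 0.813367, PV = 3.985498
  t = 5.0000: CF_t = 4.900000, DF = 0.772428, PV = 3.784898
  t = 6.0000: CF_t = 4.900000, DF = 0.733550, PV = 3.594395
  t = 7.0000: CF_t = 104.900000, DF = 0.696629, PV = 73.076357
Price P = sum_t PV_t = 97.710406
Convexity numerator sum_t t*(t + 1/m) * CF_t / (1+y/m)^(m*t + 2):
  t = 1.0000: term = 8.393459
  t = 2.0000: term = 23.912988
  t = 3.0000: term = 45.418781
  t = 4.0000: term = 71.887909
  t = 5.0000: term = 102.404428
  t = 6.0000: term = 136.150237
  t = 7.0000: term = 3690.695153
Convexity = (1/P) * sum = 4078.862954 / 97.710406 = 41.744407

Answer: Convexity = 41.7444


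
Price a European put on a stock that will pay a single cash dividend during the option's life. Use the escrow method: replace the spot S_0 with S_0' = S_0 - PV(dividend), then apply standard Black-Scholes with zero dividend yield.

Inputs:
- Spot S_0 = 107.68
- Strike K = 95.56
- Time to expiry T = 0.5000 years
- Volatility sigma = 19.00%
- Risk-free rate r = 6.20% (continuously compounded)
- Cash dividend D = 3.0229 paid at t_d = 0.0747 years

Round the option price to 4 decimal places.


PV(D) = D * exp(-r * t_d) = 3.0229 * 0.99537931 = 3.00893211
S_0' = S_0 - PV(D) = 107.6800 - 3.00893211 = 104.67106789
d1 = (ln(S_0'/K) + (r + sigma^2/2)*T) / (sigma*sqrt(T)) = 0.97575841
d2 = d1 - sigma*sqrt(T) = 0.84140812
exp(-rT) = 0.96947557
N(-d1) = 0.16459210; N(-d2) = 0.20005967
P = K * exp(-rT) * N(-d2) - S_0' * N(-d1) = 95.5600 * 0.96947557 * 0.20005967 - 104.67106789 * 0.16459210 = 1.3061

Answer: Price = 1.3061


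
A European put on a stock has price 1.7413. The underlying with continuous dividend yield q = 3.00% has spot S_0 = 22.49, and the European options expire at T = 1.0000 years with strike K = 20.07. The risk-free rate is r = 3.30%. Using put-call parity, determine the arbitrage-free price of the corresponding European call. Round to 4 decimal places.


Answer: Call price = 4.1481

Derivation:
Put-call parity: C - P = S_0 * exp(-qT) - K * exp(-rT).
S_0 * exp(-qT) = 22.4900 * 0.97044553 = 21.82532005
K * exp(-rT) = 20.0700 * 0.96753856 = 19.41849889
C = P + S*exp(-qT) - K*exp(-rT)
C = 1.7413 + 21.82532005 - 19.41849889 = 4.1481


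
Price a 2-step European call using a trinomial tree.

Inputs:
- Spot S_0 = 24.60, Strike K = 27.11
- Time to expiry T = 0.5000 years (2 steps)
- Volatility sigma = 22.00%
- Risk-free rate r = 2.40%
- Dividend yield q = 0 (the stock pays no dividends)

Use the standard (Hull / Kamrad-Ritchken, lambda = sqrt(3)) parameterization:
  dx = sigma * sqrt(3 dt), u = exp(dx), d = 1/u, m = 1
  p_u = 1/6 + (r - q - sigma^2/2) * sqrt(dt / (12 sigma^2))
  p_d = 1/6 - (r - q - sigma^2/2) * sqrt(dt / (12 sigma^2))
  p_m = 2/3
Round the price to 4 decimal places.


dt = T/N = 0.250000; dx = sigma*sqrt(3*dt) = 0.190526
u = exp(dx) = 1.209885; d = 1/u = 0.826525
p_u = 0.166535, p_m = 0.666667, p_d = 0.166798
Discount per step: exp(-r*dt) = 0.994018
Stock lattice S(k, j) with j the centered position index:
  k=0: S(0,+0) = 24.6000
  k=1: S(1,-1) = 20.3325; S(1,+0) = 24.6000; S(1,+1) = 29.7632
  k=2: S(2,-2) = 16.8053; S(2,-1) = 20.3325; S(2,+0) = 24.6000; S(2,+1) = 29.7632; S(2,+2) = 36.0100
Terminal payoffs V(N, j) = max(S_T - K, 0):
  V(2,-2) = 0.000000; V(2,-1) = 0.000000; V(2,+0) = 0.000000; V(2,+1) = 2.653179; V(2,+2) = 8.900034
Backward induction: V(k, j) = exp(-r*dt) * [p_u * V(k+1, j+1) + p_m * V(k+1, j) + p_d * V(k+1, j-1)]
  V(1,-1) = exp(-r*dt) * [p_u*0.000000 + p_m*0.000000 + p_d*0.000000] = 0.000000
  V(1,+0) = exp(-r*dt) * [p_u*2.653179 + p_m*0.000000 + p_d*0.000000] = 0.439205
  V(1,+1) = exp(-r*dt) * [p_u*8.900034 + p_m*2.653179 + p_d*0.000000] = 3.231510
  V(0,+0) = exp(-r*dt) * [p_u*3.231510 + p_m*0.439205 + p_d*0.000000] = 0.825994

Answer: Price = V(0,0) = 0.8260


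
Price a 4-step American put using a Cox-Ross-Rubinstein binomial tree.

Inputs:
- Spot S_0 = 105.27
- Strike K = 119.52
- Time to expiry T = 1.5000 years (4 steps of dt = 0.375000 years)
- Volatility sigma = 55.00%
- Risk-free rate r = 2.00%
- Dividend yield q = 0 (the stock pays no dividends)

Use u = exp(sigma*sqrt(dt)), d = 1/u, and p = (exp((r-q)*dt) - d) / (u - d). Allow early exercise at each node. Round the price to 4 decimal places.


dt = T/N = 0.375000
u = exp(sigma*sqrt(dt)) = 1.400466; d = 1/u = 0.714048
p = (exp((r-q)*dt) - d) / (u - d) = 0.427553
Discount per step: exp(-r*dt) = 0.992528
Stock lattice S(k, i) with i counting down-moves:
  k=0: S(0,0) = 105.2700
  k=1: S(1,0) = 147.4270; S(1,1) = 75.1679
  k=2: S(2,0) = 206.4665; S(2,1) = 105.2700; S(2,2) = 53.6735
  k=3: S(3,0) = 289.1493; S(3,1) = 147.4270; S(3,2) = 75.1679; S(3,3) = 38.3254
  k=4: S(4,0) = 404.9436; S(4,1) = 206.4665; S(4,2) = 105.2700; S(4,3) = 53.6735; S(4,4) = 27.3662
Terminal payoffs V(N, i) = max(K - S_T, 0):
  V(4,0) = 0.000000; V(4,1) = 0.000000; V(4,2) = 14.250000; V(4,3) = 65.846532; V(4,4) = 92.153788
Backward induction: V(k, i) = exp(-r*dt) * [p * V(k+1, i) + (1-p) * V(k+1, i+1)]; then take max(V_cont, immediate exercise) for American.
  V(3,0) = exp(-r*dt) * [p*0.000000 + (1-p)*0.000000] = 0.000000; exercise = 0.000000; V(3,0) = max -> 0.000000
  V(3,1) = exp(-r*dt) * [p*0.000000 + (1-p)*14.250000] = 8.096416; exercise = 0.000000; V(3,1) = max -> 8.096416
  V(3,2) = exp(-r*dt) * [p*14.250000 + (1-p)*65.846532] = 43.459101; exercise = 44.352148; V(3,2) = max -> 44.352148
  V(3,3) = exp(-r*dt) * [p*65.846532 + (1-p)*92.153788] = 80.301511; exercise = 81.194558; V(3,3) = max -> 81.194558
  V(2,0) = exp(-r*dt) * [p*0.000000 + (1-p)*8.096416] = 4.600136; exercise = 0.000000; V(2,0) = max -> 4.600136
  V(2,1) = exp(-r*dt) * [p*8.096416 + (1-p)*44.352148] = 28.635321; exercise = 14.250000; V(2,1) = max -> 28.635321
  V(2,2) = exp(-r*dt) * [p*44.352148 + (1-p)*81.194558] = 64.953485; exercise = 65.846532; V(2,2) = max -> 65.846532
  V(1,0) = exp(-r*dt) * [p*4.600136 + (1-p)*28.635321] = 18.221824; exercise = 0.000000; V(1,0) = max -> 18.221824
  V(1,1) = exp(-r*dt) * [p*28.635321 + (1-p)*65.846532] = 49.563635; exercise = 44.352148; V(1,1) = max -> 49.563635
  V(0,0) = exp(-r*dt) * [p*18.221824 + (1-p)*49.563635] = 35.893133; exercise = 14.250000; V(0,0) = max -> 35.893133

Answer: Price = V(0,0) = 35.8931


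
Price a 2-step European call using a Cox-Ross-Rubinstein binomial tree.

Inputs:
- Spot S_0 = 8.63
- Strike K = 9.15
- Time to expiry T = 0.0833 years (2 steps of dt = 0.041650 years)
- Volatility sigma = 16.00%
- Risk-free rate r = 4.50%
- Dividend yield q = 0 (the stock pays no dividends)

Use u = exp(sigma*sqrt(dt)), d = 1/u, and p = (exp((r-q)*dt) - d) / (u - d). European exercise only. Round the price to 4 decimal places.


dt = T/N = 0.041650
u = exp(sigma*sqrt(dt)) = 1.033192; d = 1/u = 0.967874
p = (exp((r-q)*dt) - d) / (u - d) = 0.520558
Discount per step: exp(-r*dt) = 0.998128
Stock lattice S(k, i) with i counting down-moves:
  k=0: S(0,0) = 8.6300
  k=1: S(1,0) = 8.9164; S(1,1) = 8.3528
  k=2: S(2,0) = 9.2124; S(2,1) = 8.6300; S(2,2) = 8.0844
Terminal payoffs V(N, i) = max(S_T - K, 0):
  V(2,0) = 0.062407; V(2,1) = 0.000000; V(2,2) = 0.000000
Backward induction: V(k, i) = exp(-r*dt) * [p * V(k+1, i) + (1-p) * V(k+1, i+1)].
  V(1,0) = exp(-r*dt) * [p*0.062407 + (1-p)*0.000000] = 0.032426
  V(1,1) = exp(-r*dt) * [p*0.000000 + (1-p)*0.000000] = 0.000000
  V(0,0) = exp(-r*dt) * [p*0.032426 + (1-p)*0.000000] = 0.016848

Answer: Price = V(0,0) = 0.0168


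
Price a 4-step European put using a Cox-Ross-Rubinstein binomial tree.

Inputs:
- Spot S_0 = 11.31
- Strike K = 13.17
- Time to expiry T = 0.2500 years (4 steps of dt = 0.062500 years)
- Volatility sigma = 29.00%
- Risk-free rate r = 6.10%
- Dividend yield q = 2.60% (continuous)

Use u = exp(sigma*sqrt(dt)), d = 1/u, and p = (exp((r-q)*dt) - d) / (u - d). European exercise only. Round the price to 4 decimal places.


dt = T/N = 0.062500
u = exp(sigma*sqrt(dt)) = 1.075193; d = 1/u = 0.930066
p = (exp((r-q)*dt) - d) / (u - d) = 0.496972
Discount per step: exp(-r*dt) = 0.996195
Stock lattice S(k, i) with i counting down-moves:
  k=0: S(0,0) = 11.3100
  k=1: S(1,0) = 12.1604; S(1,1) = 10.5190
  k=2: S(2,0) = 13.0748; S(2,1) = 11.3100; S(2,2) = 9.7834
  k=3: S(3,0) = 14.0579; S(3,1) = 12.1604; S(3,2) = 10.5190; S(3,3) = 9.0992
  k=4: S(4,0) = 15.1150; S(4,1) = 13.0748; S(4,2) = 11.3100; S(4,3) = 9.7834; S(4,4) = 8.4629
Terminal payoffs V(N, i) = max(K - S_T, 0):
  V(4,0) = 0.000000; V(4,1) = 0.095192; V(4,2) = 1.860000; V(4,3) = 3.386598; V(4,4) = 4.707139
Backward induction: V(k, i) = exp(-r*dt) * [p * V(k+1, i) + (1-p) * V(k+1, i+1)].
  V(3,0) = exp(-r*dt) * [p*0.000000 + (1-p)*0.095192] = 0.047702
  V(3,1) = exp(-r*dt) * [p*0.095192 + (1-p)*1.860000] = 0.979199
  V(3,2) = exp(-r*dt) * [p*1.860000 + (1-p)*3.386598] = 2.617921
  V(3,3) = exp(-r*dt) * [p*3.386598 + (1-p)*4.707139] = 4.035452
  V(2,0) = exp(-r*dt) * [p*0.047702 + (1-p)*0.979199] = 0.514306
  V(2,1) = exp(-r*dt) * [p*0.979199 + (1-p)*2.617921] = 1.796658
  V(2,2) = exp(-r*dt) * [p*2.617921 + (1-p)*4.035452] = 3.318303
  V(1,0) = exp(-r*dt) * [p*0.514306 + (1-p)*1.796658] = 1.154953
  V(1,1) = exp(-r*dt) * [p*1.796658 + (1-p)*3.318303] = 2.552338
  V(0,0) = exp(-r*dt) * [p*1.154953 + (1-p)*2.552338] = 1.850807

Answer: Price = V(0,0) = 1.8508


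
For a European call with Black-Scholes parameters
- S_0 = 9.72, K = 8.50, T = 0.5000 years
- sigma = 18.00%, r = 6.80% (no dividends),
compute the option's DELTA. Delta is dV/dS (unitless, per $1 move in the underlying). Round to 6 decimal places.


d1 = 1.3845107955; d2 = 1.2572315748
phi(d1) = 0.1529913945; exp(-qT) = 1.0000000000; exp(-rT) = 0.9665715046
N(d1) = 0.9168989476
Delta = exp(-qT) * N(d1) = 1.0000000000 * 0.9168989476 = 0.916899

Answer: Delta = 0.916899


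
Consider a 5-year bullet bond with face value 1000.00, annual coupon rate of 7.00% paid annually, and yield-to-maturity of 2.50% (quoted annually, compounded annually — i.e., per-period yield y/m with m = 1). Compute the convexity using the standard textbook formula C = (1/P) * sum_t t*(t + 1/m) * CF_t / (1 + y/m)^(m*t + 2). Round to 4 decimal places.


Coupon per period c = face * coupon_rate / m = 70.000000
Periods per year m = 1; per-period yield y/m = 0.025000
Number of cashflows N = 5
Cashflows (t years, CF_t, discount factor 1/(1+y/m)^(m*t), PV):
  t = 1.0000: CF_t = 70.000000, DF = 0.975610, PV = 68.292683
  t = 2.0000: CF_t = 70.000000, DF = 0.951814, PV = 66.627008
  t = 3.0000: CF_t = 70.000000, DF = 0.928599, PV = 65.001959
  t = 4.0000: CF_t = 70.000000, DF = 0.905951, PV = 63.416545
  t = 5.0000: CF_t = 1070.000000, DF = 0.883854, PV = 945.724088
Price P = sum_t PV_t = 1209.062282
Convexity numerator sum_t t*(t + 1/m) * CF_t / (1+y/m)^(m*t + 2):
  t = 1.0000: term = 130.003918
  t = 2.0000: term = 380.499271
  t = 3.0000: term = 742.437602
  t = 4.0000: term = 1207.215612
  t = 5.0000: term = 27004.614046
Convexity = (1/P) * sum = 29464.770448 / 1209.062282 = 24.369936

Answer: Convexity = 24.3699


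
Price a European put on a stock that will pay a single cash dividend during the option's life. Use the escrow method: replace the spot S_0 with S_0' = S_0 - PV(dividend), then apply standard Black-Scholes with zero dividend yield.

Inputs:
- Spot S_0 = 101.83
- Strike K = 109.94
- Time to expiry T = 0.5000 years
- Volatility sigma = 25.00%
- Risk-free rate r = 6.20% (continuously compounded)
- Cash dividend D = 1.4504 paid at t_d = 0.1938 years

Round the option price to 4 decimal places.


PV(D) = D * exp(-r * t_d) = 1.4504 * 0.98805630 = 1.43307686
S_0' = S_0 - PV(D) = 101.8300 - 1.43307686 = 100.39692314
d1 = (ln(S_0'/K) + (r + sigma^2/2)*T) / (sigma*sqrt(T)) = -0.24990965
d2 = d1 - sigma*sqrt(T) = -0.42668634
exp(-rT) = 0.96947557
N(-d1) = 0.59867139; N(-d2) = 0.66519610
P = K * exp(-rT) * N(-d2) - S_0' * N(-d1) = 109.9400 * 0.96947557 * 0.66519610 - 100.39692314 * 0.59867139 = 10.7946

Answer: Price = 10.7946


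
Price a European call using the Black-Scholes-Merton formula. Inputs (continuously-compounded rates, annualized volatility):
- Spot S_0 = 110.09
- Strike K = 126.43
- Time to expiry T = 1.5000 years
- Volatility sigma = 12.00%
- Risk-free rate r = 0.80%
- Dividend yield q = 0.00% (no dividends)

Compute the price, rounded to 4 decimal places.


Answer: Price = 1.8586

Derivation:
d1 = (ln(S/K) + (r - q + 0.5*sigma^2) * T) / (sigma * sqrt(T)) = -0.78649429
d2 = d1 - sigma * sqrt(T) = -0.93346368
exp(-rT) = 0.98807171; exp(-qT) = 1.00000000
C = S_0 * exp(-qT) * N(d1) - K * exp(-rT) * N(d2)
N(d1) = 0.21578898; N(d2) = 0.17529031
C = 110.0900 * 1.00000000 * 0.21578898 - 126.4300 * 0.98807171 * 0.17529031 = 1.8586


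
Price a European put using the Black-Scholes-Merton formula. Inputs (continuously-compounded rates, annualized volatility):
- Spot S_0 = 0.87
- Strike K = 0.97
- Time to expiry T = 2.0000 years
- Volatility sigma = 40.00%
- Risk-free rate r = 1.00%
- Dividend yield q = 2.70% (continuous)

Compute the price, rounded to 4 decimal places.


Answer: Price = 0.2670

Derivation:
d1 = (ln(S/K) + (r - q + 0.5*sigma^2) * T) / (sigma * sqrt(T)) = 0.03040054
d2 = d1 - sigma * sqrt(T) = -0.53528489
exp(-rT) = 0.98019867; exp(-qT) = 0.94743211
P = K * exp(-rT) * N(-d2) - S_0 * exp(-qT) * N(-d1)
N(-d1) = 0.48787381; N(-d2) = 0.70377356
P = 0.9700 * 0.98019867 * 0.70377356 - 0.8700 * 0.94743211 * 0.48787381 = 0.2670


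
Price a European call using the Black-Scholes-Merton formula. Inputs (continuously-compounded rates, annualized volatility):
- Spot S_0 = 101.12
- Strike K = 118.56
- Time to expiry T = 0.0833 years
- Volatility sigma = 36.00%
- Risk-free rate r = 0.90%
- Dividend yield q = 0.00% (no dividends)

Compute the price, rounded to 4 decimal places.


Answer: Price = 0.3151

Derivation:
d1 = (ln(S/K) + (r - q + 0.5*sigma^2) * T) / (sigma * sqrt(T)) = -1.47218827
d2 = d1 - sigma * sqrt(T) = -1.57609053
exp(-rT) = 0.99925058; exp(-qT) = 1.00000000
C = S_0 * exp(-qT) * N(d1) - K * exp(-rT) * N(d2)
N(d1) = 0.07048502; N(d2) = 0.05750247
C = 101.1200 * 1.00000000 * 0.07048502 - 118.5600 * 0.99925058 * 0.05750247 = 0.3151


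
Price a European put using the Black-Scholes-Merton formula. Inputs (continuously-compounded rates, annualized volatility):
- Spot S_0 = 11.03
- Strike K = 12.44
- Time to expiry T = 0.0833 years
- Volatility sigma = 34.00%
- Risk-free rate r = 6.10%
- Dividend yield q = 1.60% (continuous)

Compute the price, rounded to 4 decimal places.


Answer: Price = 1.4275

Derivation:
d1 = (ln(S/K) + (r - q + 0.5*sigma^2) * T) / (sigma * sqrt(T)) = -1.13864376
d2 = d1 - sigma * sqrt(T) = -1.23677367
exp(-rT) = 0.99493159; exp(-qT) = 0.99866809
P = K * exp(-rT) * N(-d2) - S_0 * exp(-qT) * N(-d1)
N(-d1) = 0.87257412; N(-d2) = 0.89191444
P = 12.4400 * 0.99493159 * 0.89191444 - 11.0300 * 0.99866809 * 0.87257412 = 1.4275


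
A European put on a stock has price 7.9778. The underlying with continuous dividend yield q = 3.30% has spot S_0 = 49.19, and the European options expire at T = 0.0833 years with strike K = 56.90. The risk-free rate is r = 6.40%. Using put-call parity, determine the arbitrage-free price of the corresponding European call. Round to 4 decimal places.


Put-call parity: C - P = S_0 * exp(-qT) - K * exp(-rT).
S_0 * exp(-qT) = 49.1900 * 0.99725487 = 49.05496729
K * exp(-rT) = 56.9000 * 0.99468299 = 56.59746188
C = P + S*exp(-qT) - K*exp(-rT)
C = 7.9778 + 49.05496729 - 56.59746188 = 0.4353

Answer: Call price = 0.4353


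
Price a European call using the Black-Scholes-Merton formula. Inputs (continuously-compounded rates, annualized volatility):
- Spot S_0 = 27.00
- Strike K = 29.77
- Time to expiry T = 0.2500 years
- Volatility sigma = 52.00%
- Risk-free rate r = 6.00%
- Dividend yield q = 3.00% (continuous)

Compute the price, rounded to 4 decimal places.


d1 = (ln(S/K) + (r - q + 0.5*sigma^2) * T) / (sigma * sqrt(T)) = -0.21678580
d2 = d1 - sigma * sqrt(T) = -0.47678580
exp(-rT) = 0.98511194; exp(-qT) = 0.99252805
C = S_0 * exp(-qT) * N(d1) - K * exp(-rT) * N(d2)
N(d1) = 0.41418764; N(d2) = 0.31675733
C = 27.0000 * 0.99252805 * 0.41418764 - 29.7700 * 0.98511194 * 0.31675733 = 1.8100

Answer: Price = 1.8100


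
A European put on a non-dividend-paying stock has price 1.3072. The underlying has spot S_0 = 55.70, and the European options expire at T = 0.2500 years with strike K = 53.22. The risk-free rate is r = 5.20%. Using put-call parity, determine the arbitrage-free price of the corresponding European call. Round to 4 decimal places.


Answer: Call price = 4.4746

Derivation:
Put-call parity: C - P = S_0 * exp(-qT) - K * exp(-rT).
S_0 * exp(-qT) = 55.7000 * 1.00000000 = 55.70000000
K * exp(-rT) = 53.2200 * 0.98708414 = 52.53261767
C = P + S*exp(-qT) - K*exp(-rT)
C = 1.3072 + 55.70000000 - 52.53261767 = 4.4746


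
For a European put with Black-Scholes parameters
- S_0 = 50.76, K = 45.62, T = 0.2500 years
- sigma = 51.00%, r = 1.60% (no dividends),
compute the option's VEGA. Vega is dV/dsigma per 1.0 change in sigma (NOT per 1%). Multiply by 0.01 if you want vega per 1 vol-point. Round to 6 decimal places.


Answer: Vega = 8.646704

Derivation:
d1 = 0.5618624549; d2 = 0.3068624549
phi(d1) = 0.3406896810; exp(-qT) = 1.0000000000; exp(-rT) = 0.9960079893
Vega = S * exp(-qT) * phi(d1) * sqrt(T) = 50.7600 * 1.0000000000 * 0.3406896810 * 0.5000000000 = 8.646704


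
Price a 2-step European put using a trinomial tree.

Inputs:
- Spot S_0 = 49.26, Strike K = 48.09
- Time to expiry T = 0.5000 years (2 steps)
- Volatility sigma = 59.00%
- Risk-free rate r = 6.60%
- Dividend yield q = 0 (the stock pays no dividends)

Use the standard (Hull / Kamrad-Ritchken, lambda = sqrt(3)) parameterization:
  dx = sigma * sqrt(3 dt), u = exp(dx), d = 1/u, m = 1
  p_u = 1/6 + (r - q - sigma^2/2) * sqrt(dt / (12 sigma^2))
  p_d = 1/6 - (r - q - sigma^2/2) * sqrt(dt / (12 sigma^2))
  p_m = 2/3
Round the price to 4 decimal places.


dt = T/N = 0.250000; dx = sigma*sqrt(3*dt) = 0.510955
u = exp(dx) = 1.666882; d = 1/u = 0.599922
p_u = 0.140233, p_m = 0.666667, p_d = 0.193100
Discount per step: exp(-r*dt) = 0.983635
Stock lattice S(k, j) with j the centered position index:
  k=0: S(0,+0) = 49.2600
  k=1: S(1,-1) = 29.5522; S(1,+0) = 49.2600; S(1,+1) = 82.1106
  k=2: S(2,-2) = 17.7290; S(2,-1) = 29.5522; S(2,+0) = 49.2600; S(2,+1) = 82.1106; S(2,+2) = 136.8687
Terminal payoffs V(N, j) = max(K - S_T, 0):
  V(2,-2) = 30.360988; V(2,-1) = 18.537823; V(2,+0) = 0.000000; V(2,+1) = 0.000000; V(2,+2) = 0.000000
Backward induction: V(k, j) = exp(-r*dt) * [p_u * V(k+1, j+1) + p_m * V(k+1, j) + p_d * V(k+1, j-1)]
  V(1,-1) = exp(-r*dt) * [p_u*0.000000 + p_m*18.537823 + p_d*30.360988] = 17.923072
  V(1,+0) = exp(-r*dt) * [p_u*0.000000 + p_m*0.000000 + p_d*18.537823] = 3.521074
  V(1,+1) = exp(-r*dt) * [p_u*0.000000 + p_m*0.000000 + p_d*0.000000] = 0.000000
  V(0,+0) = exp(-r*dt) * [p_u*0.000000 + p_m*3.521074 + p_d*17.923072] = 5.713277

Answer: Price = V(0,0) = 5.7133


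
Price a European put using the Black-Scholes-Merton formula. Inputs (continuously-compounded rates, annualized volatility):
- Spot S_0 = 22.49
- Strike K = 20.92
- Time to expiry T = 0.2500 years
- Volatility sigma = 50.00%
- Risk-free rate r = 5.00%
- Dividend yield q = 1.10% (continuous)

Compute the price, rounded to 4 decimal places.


Answer: Price = 1.3730

Derivation:
d1 = (ln(S/K) + (r - q + 0.5*sigma^2) * T) / (sigma * sqrt(T)) = 0.45346051
d2 = d1 - sigma * sqrt(T) = 0.20346051
exp(-rT) = 0.98757780; exp(-qT) = 0.99725378
P = K * exp(-rT) * N(-d2) - S_0 * exp(-qT) * N(-d1)
N(-d1) = 0.32510859; N(-d2) = 0.41938756
P = 20.9200 * 0.98757780 * 0.41938756 - 22.4900 * 0.99725378 * 0.32510859 = 1.3730


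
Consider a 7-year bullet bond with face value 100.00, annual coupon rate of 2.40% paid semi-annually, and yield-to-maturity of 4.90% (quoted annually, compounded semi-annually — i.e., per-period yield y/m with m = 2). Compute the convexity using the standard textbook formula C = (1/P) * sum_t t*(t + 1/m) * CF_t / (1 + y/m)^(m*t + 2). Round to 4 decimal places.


Answer: Convexity = 44.6665

Derivation:
Coupon per period c = face * coupon_rate / m = 1.200000
Periods per year m = 2; per-period yield y/m = 0.024500
Number of cashflows N = 14
Cashflows (t years, CF_t, discount factor 1/(1+y/m)^(m*t), PV):
  t = 0.5000: CF_t = 1.200000, DF = 0.976086, PV = 1.171303
  t = 1.0000: CF_t = 1.200000, DF = 0.952744, PV = 1.143292
  t = 1.5000: CF_t = 1.200000, DF = 0.929960, PV = 1.115952
  t = 2.0000: CF_t = 1.200000, DF = 0.907721, PV = 1.089265
  t = 2.5000: CF_t = 1.200000, DF = 0.886013, PV = 1.063216
  t = 3.0000: CF_t = 1.200000, DF = 0.864825, PV = 1.037790
  t = 3.5000: CF_t = 1.200000, DF = 0.844143, PV = 1.012972
  t = 4.0000: CF_t = 1.200000, DF = 0.823957, PV = 0.988748
  t = 4.5000: CF_t = 1.200000, DF = 0.804252, PV = 0.965103
  t = 5.0000: CF_t = 1.200000, DF = 0.785019, PV = 0.942023
  t = 5.5000: CF_t = 1.200000, DF = 0.766246, PV = 0.919496
  t = 6.0000: CF_t = 1.200000, DF = 0.747922, PV = 0.897507
  t = 6.5000: CF_t = 1.200000, DF = 0.730036, PV = 0.876044
  t = 7.0000: CF_t = 101.200000, DF = 0.712578, PV = 72.112912
Price P = sum_t PV_t = 85.335622
Convexity numerator sum_t t*(t + 1/m) * CF_t / (1+y/m)^(m*t + 2):
  t = 0.5000: term = 0.557976
  t = 1.0000: term = 1.633897
  t = 1.5000: term = 3.189647
  t = 2.0000: term = 5.188950
  t = 2.5000: term = 7.597291
  t = 3.0000: term = 10.381852
  t = 3.5000: term = 13.511439
  t = 4.0000: term = 16.956418
  t = 4.5000: term = 20.688651
  t = 5.0000: term = 24.681434
  t = 5.5000: term = 28.909439
  t = 6.0000: term = 33.348659
  t = 6.5000: term = 37.976348
  t = 7.0000: term = 3607.018852
Convexity = (1/P) * sum = 3811.640854 / 85.335622 = 44.666469


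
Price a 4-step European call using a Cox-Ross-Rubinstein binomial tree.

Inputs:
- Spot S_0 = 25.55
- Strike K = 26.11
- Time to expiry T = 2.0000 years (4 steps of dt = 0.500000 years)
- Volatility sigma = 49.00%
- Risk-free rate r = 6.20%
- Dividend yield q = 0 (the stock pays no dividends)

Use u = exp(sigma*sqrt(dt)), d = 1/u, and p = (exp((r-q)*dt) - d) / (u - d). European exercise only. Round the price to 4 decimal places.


dt = T/N = 0.500000
u = exp(sigma*sqrt(dt)) = 1.414084; d = 1/u = 0.707171
p = (exp((r-q)*dt) - d) / (u - d) = 0.458775
Discount per step: exp(-r*dt) = 0.969476
Stock lattice S(k, i) with i counting down-moves:
  k=0: S(0,0) = 25.5500
  k=1: S(1,0) = 36.1299; S(1,1) = 18.0682
  k=2: S(2,0) = 51.0907; S(2,1) = 25.5500; S(2,2) = 12.7773
  k=3: S(3,0) = 72.2465; S(3,1) = 36.1299; S(3,2) = 18.0682; S(3,3) = 9.0358
  k=4: S(4,0) = 102.1627; S(4,1) = 51.0907; S(4,2) = 25.5500; S(4,3) = 12.7773; S(4,4) = 6.3898
Terminal payoffs V(N, i) = max(S_T - K, 0):
  V(4,0) = 76.052697; V(4,1) = 24.980673; V(4,2) = 0.000000; V(4,3) = 0.000000; V(4,4) = 0.000000
Backward induction: V(k, i) = exp(-r*dt) * [p * V(k+1, i) + (1-p) * V(k+1, i+1)].
  V(3,0) = exp(-r*dt) * [p*76.052697 + (1-p)*24.980673] = 46.933522
  V(3,1) = exp(-r*dt) * [p*24.980673 + (1-p)*0.000000] = 11.110686
  V(3,2) = exp(-r*dt) * [p*0.000000 + (1-p)*0.000000] = 0.000000
  V(3,3) = exp(-r*dt) * [p*0.000000 + (1-p)*0.000000] = 0.000000
  V(2,0) = exp(-r*dt) * [p*46.933522 + (1-p)*11.110686] = 26.704507
  V(2,1) = exp(-r*dt) * [p*11.110686 + (1-p)*0.000000] = 4.941714
  V(2,2) = exp(-r*dt) * [p*0.000000 + (1-p)*0.000000] = 0.000000
  V(1,0) = exp(-r*dt) * [p*26.704507 + (1-p)*4.941714] = 14.470337
  V(1,1) = exp(-r*dt) * [p*4.941714 + (1-p)*0.000000] = 2.197933
  V(0,0) = exp(-r*dt) * [p*14.470337 + (1-p)*2.197933] = 7.589255

Answer: Price = V(0,0) = 7.5893


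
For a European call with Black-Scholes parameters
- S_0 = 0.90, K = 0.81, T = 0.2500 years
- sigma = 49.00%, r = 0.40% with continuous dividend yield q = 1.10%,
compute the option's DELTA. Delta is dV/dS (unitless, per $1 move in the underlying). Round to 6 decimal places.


d1 = 0.5454000639; d2 = 0.3004000639
phi(d1) = 0.3438089520; exp(-qT) = 0.9972537778; exp(-rT) = 0.9990004998
N(d1) = 0.7072608018
Delta = exp(-qT) * N(d1) = 0.9972537778 * 0.7072608018 = 0.705319

Answer: Delta = 0.705319


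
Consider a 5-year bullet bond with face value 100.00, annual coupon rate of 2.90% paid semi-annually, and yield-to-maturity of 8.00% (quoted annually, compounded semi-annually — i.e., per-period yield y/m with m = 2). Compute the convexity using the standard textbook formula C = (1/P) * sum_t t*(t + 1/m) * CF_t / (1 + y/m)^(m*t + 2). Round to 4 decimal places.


Coupon per period c = face * coupon_rate / m = 1.450000
Periods per year m = 2; per-period yield y/m = 0.040000
Number of cashflows N = 10
Cashflows (t years, CF_t, discount factor 1/(1+y/m)^(m*t), PV):
  t = 0.5000: CF_t = 1.450000, DF = 0.961538, PV = 1.394231
  t = 1.0000: CF_t = 1.450000, DF = 0.924556, PV = 1.340607
  t = 1.5000: CF_t = 1.450000, DF = 0.888996, PV = 1.289045
  t = 2.0000: CF_t = 1.450000, DF = 0.854804, PV = 1.239466
  t = 2.5000: CF_t = 1.450000, DF = 0.821927, PV = 1.191794
  t = 3.0000: CF_t = 1.450000, DF = 0.790315, PV = 1.145956
  t = 3.5000: CF_t = 1.450000, DF = 0.759918, PV = 1.101881
  t = 4.0000: CF_t = 1.450000, DF = 0.730690, PV = 1.059501
  t = 4.5000: CF_t = 1.450000, DF = 0.702587, PV = 1.018751
  t = 5.0000: CF_t = 101.450000, DF = 0.675564, PV = 68.535985
Price P = sum_t PV_t = 79.317216
Convexity numerator sum_t t*(t + 1/m) * CF_t / (1+y/m)^(m*t + 2):
  t = 0.5000: term = 0.644522
  t = 1.0000: term = 1.859199
  t = 1.5000: term = 3.575383
  t = 2.0000: term = 5.729780
  t = 2.5000: term = 8.264106
  t = 3.0000: term = 11.124758
  t = 3.5000: term = 14.262511
  t = 4.0000: term = 17.632225
  t = 4.5000: term = 21.192578
  t = 5.0000: term = 1742.547694
Convexity = (1/P) * sum = 1826.832756 / 79.317216 = 23.031983

Answer: Convexity = 23.0320
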